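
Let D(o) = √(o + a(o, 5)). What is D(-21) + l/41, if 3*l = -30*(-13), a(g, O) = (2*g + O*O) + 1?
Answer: 130/41 + I*√37 ≈ 3.1707 + 6.0828*I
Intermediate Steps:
a(g, O) = 1 + O² + 2*g (a(g, O) = (2*g + O²) + 1 = (O² + 2*g) + 1 = 1 + O² + 2*g)
l = 130 (l = (-30*(-13))/3 = (⅓)*390 = 130)
D(o) = √(26 + 3*o) (D(o) = √(o + (1 + 5² + 2*o)) = √(o + (1 + 25 + 2*o)) = √(o + (26 + 2*o)) = √(26 + 3*o))
D(-21) + l/41 = √(26 + 3*(-21)) + 130/41 = √(26 - 63) + (1/41)*130 = √(-37) + 130/41 = I*√37 + 130/41 = 130/41 + I*√37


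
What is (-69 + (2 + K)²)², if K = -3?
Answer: 4624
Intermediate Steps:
(-69 + (2 + K)²)² = (-69 + (2 - 3)²)² = (-69 + (-1)²)² = (-69 + 1)² = (-68)² = 4624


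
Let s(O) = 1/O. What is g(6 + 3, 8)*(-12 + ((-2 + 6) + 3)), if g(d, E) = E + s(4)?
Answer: -165/4 ≈ -41.250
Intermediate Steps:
g(d, E) = 1/4 + E (g(d, E) = E + 1/4 = 1/4 + E)
g(6 + 3, 8)*(-12 + ((-2 + 6) + 3)) = (1/4 + 8)*(-12 + ((-2 + 6) + 3)) = 33*(-12 + (4 + 3))/4 = 33*(-12 + 7)/4 = (33/4)*(-5) = -165/4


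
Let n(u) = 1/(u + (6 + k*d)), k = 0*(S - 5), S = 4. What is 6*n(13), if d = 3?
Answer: 6/19 ≈ 0.31579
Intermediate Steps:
k = 0 (k = 0*(4 - 5) = 0*(-1) = 0)
n(u) = 1/(6 + u) (n(u) = 1/(u + (6 + 0*3)) = 1/(u + (6 + 0)) = 1/(u + 6) = 1/(6 + u))
6*n(13) = 6/(6 + 13) = 6/19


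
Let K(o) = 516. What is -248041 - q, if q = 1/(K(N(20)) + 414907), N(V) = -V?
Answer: -103041936344/415423 ≈ -2.4804e+5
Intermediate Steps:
q = 1/415423 (q = 1/(516 + 414907) = 1/415423 ≈ 2.4072e-6)
-248041 - q = -248041 - 1*1/415423 = -248041 - 1/415423 = -103041936344/415423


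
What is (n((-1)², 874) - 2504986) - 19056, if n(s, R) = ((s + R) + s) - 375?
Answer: -2523541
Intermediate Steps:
n(s, R) = -375 + R + 2*s (n(s, R) = ((R + s) + s) - 375 = (R + 2*s) - 375 = -375 + R + 2*s)
(n((-1)², 874) - 2504986) - 19056 = ((-375 + 874 + 2*(-1)²) - 2504986) - 19056 = ((-375 + 874 + 2*1) - 2504986) - 19056 = ((-375 + 874 + 2) - 2504986) - 19056 = (501 - 2504986) - 19056 = -2504485 - 19056 = -2523541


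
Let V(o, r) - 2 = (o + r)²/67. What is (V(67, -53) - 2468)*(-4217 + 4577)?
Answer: -59409360/67 ≈ -8.8671e+5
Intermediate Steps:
V(o, r) = 2 + (o + r)²/67
(V(67, -53) - 2468)*(-4217 + 4577) = ((2 + (67 - 53)²/67) - 2468)*(-4217 + 4577) = ((2 + (1/67)*14²) - 2468)*360 = ((2 + (1/67)*196) - 2468)*360 = ((2 + 196/67) - 2468)*360 = (330/67 - 2468)*360 = -165026/67*360 = -59409360/67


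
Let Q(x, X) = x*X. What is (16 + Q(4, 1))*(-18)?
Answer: -360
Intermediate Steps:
Q(x, X) = X*x
(16 + Q(4, 1))*(-18) = (16 + 1*4)*(-18) = (16 + 4)*(-18) = 20*(-18) = -360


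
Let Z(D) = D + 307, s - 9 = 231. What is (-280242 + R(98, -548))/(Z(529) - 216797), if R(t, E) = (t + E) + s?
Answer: 93484/71987 ≈ 1.2986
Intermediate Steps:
s = 240 (s = 9 + 231 = 240)
R(t, E) = 240 + E + t (R(t, E) = (t + E) + 240 = (E + t) + 240 = 240 + E + t)
Z(D) = 307 + D
(-280242 + R(98, -548))/(Z(529) - 216797) = (-280242 + (240 - 548 + 98))/((307 + 529) - 216797) = (-280242 - 210)/(836 - 216797) = -280452/(-215961) = -280452*(-1/215961) = 93484/71987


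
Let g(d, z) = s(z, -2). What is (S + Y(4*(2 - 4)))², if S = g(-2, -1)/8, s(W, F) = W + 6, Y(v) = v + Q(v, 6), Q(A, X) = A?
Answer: 15129/64 ≈ 236.39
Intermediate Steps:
Y(v) = 2*v (Y(v) = v + v = 2*v)
s(W, F) = 6 + W
g(d, z) = 6 + z
S = 5/8 (S = (6 - 1)/8 = 5*(⅛) = 5/8 ≈ 0.62500)
(S + Y(4*(2 - 4)))² = (5/8 + 2*(4*(2 - 4)))² = (5/8 + 2*(4*(-2)))² = (5/8 + 2*(-8))² = (5/8 - 16)² = (-123/8)² = 15129/64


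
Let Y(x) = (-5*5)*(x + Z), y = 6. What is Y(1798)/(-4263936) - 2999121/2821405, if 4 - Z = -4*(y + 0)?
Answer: -6329631431003/6015145175040 ≈ -1.0523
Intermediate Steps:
Z = 28 (Z = 4 - (-4)*(6 + 0) = 4 - (-4)*6 = 4 - 1*(-24) = 4 + 24 = 28)
Y(x) = -700 - 25*x (Y(x) = (-5*5)*(x + 28) = -25*(28 + x) = -700 - 25*x)
Y(1798)/(-4263936) - 2999121/2821405 = (-700 - 25*1798)/(-4263936) - 2999121/2821405 = (-700 - 44950)*(-1/4263936) - 2999121*1/2821405 = -45650*(-1/4263936) - 2999121/2821405 = 22825/2131968 - 2999121/2821405 = -6329631431003/6015145175040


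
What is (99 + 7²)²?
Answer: 21904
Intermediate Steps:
(99 + 7²)² = (99 + 49)² = 148² = 21904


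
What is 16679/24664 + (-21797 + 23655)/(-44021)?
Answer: 688400547/1085733944 ≈ 0.63404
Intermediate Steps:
16679/24664 + (-21797 + 23655)/(-44021) = 16679*(1/24664) + 1858*(-1/44021) = 16679/24664 - 1858/44021 = 688400547/1085733944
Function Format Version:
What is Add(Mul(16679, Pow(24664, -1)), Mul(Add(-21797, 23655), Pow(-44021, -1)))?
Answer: Rational(688400547, 1085733944) ≈ 0.63404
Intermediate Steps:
Add(Mul(16679, Pow(24664, -1)), Mul(Add(-21797, 23655), Pow(-44021, -1))) = Add(Mul(16679, Rational(1, 24664)), Mul(1858, Rational(-1, 44021))) = Add(Rational(16679, 24664), Rational(-1858, 44021)) = Rational(688400547, 1085733944)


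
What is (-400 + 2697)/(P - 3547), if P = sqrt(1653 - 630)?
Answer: -8147459/12580186 - 2297*sqrt(1023)/12580186 ≈ -0.65348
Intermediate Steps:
P = sqrt(1023) ≈ 31.984
(-400 + 2697)/(P - 3547) = (-400 + 2697)/(sqrt(1023) - 3547) = 2297/(-3547 + sqrt(1023))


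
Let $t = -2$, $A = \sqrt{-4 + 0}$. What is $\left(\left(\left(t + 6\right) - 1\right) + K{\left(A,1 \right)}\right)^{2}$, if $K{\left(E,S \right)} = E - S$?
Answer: $8 i \approx 8.0 i$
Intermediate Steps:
$A = 2 i$ ($A = \sqrt{-4} = 2 i \approx 2.0 i$)
$\left(\left(\left(t + 6\right) - 1\right) + K{\left(A,1 \right)}\right)^{2} = \left(\left(\left(-2 + 6\right) - 1\right) + \left(2 i - 1\right)\right)^{2} = \left(\left(4 - 1\right) - \left(1 - 2 i\right)\right)^{2} = \left(3 - \left(1 - 2 i\right)\right)^{2} = \left(2 + 2 i\right)^{2}$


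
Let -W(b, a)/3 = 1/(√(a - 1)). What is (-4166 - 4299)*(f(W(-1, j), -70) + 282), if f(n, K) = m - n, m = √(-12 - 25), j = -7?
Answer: -2387130 - 8465*I*√37 + 25395*I*√2/4 ≈ -2.3871e+6 - 42512.0*I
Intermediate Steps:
W(b, a) = -3/√(-1 + a) (W(b, a) = -3/√(a - 1) = -3/√(-1 + a))
m = I*√37 (m = √(-37) = I*√37 ≈ 6.0828*I)
f(n, K) = -n + I*√37 (f(n, K) = I*√37 - n = -n + I*√37)
(-4166 - 4299)*(f(W(-1, j), -70) + 282) = (-4166 - 4299)*((-(-3)/√(-1 - 7) + I*√37) + 282) = -8465*((-(-3)/√(-8) + I*√37) + 282) = -8465*((-(-3)*(-I*√2/4) + I*√37) + 282) = -8465*((-3*I*√2/4 + I*√37) + 282) = -8465*((I*√37 - 3*I*√2/4) + 282) = -8465*(282 + I*√37 - 3*I*√2/4) = -2387130 - 8465*I*√37 + 25395*I*√2/4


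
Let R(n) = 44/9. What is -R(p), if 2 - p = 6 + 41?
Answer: -44/9 ≈ -4.8889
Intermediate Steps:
p = -45 (p = 2 - (6 + 41) = 2 - 1*47 = 2 - 47 = -45)
R(n) = 44/9 (R(n) = 44*(1/9) = 44/9)
-R(p) = -1*44/9 = -44/9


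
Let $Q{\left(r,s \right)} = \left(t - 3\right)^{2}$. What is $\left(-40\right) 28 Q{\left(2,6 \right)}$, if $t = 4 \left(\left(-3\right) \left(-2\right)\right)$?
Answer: $-493920$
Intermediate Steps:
$t = 24$ ($t = 4 \cdot 6 = 24$)
$Q{\left(r,s \right)} = 441$ ($Q{\left(r,s \right)} = \left(24 - 3\right)^{2} = 21^{2} = 441$)
$\left(-40\right) 28 Q{\left(2,6 \right)} = \left(-40\right) 28 \cdot 441 = \left(-1120\right) 441 = -493920$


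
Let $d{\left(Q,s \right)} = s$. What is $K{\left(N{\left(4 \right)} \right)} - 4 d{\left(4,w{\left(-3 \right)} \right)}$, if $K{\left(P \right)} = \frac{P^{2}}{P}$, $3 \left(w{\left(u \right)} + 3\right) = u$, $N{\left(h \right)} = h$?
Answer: $20$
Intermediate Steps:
$w{\left(u \right)} = -3 + \frac{u}{3}$
$K{\left(P \right)} = P$
$K{\left(N{\left(4 \right)} \right)} - 4 d{\left(4,w{\left(-3 \right)} \right)} = 4 - 4 \left(-3 + \frac{1}{3} \left(-3\right)\right) = 4 - 4 \left(-3 - 1\right) = 4 - -16 = 4 + 16 = 20$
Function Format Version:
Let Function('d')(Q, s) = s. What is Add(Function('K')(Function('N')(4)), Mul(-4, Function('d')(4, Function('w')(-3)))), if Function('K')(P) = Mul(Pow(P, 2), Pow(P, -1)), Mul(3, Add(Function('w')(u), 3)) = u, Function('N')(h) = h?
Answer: 20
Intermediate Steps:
Function('w')(u) = Add(-3, Mul(Rational(1, 3), u))
Function('K')(P) = P
Add(Function('K')(Function('N')(4)), Mul(-4, Function('d')(4, Function('w')(-3)))) = Add(4, Mul(-4, Add(-3, Mul(Rational(1, 3), -3)))) = Add(4, Mul(-4, Add(-3, -1))) = Add(4, Mul(-4, -4)) = Add(4, 16) = 20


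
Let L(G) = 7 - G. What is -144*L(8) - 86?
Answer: 58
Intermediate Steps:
-144*L(8) - 86 = -144*(7 - 1*8) - 86 = -144*(7 - 8) - 86 = -144*(-1) - 86 = 144 - 86 = 58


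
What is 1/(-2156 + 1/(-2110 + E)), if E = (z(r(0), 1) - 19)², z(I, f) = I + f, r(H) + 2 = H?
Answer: -1710/3686761 ≈ -0.00046382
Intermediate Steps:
r(H) = -2 + H
E = 400 (E = (((-2 + 0) + 1) - 19)² = ((-2 + 1) - 19)² = (-1 - 19)² = (-20)² = 400)
1/(-2156 + 1/(-2110 + E)) = 1/(-2156 + 1/(-2110 + 400)) = 1/(-2156 + 1/(-1710)) = 1/(-2156 - 1/1710) = 1/(-3686761/1710) = -1710/3686761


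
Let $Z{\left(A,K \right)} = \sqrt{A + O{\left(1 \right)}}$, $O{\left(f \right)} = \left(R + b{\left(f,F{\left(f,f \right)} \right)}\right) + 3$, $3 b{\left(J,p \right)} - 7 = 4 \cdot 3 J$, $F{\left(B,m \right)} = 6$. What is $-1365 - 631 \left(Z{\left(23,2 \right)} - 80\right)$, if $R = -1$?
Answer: $49115 - \frac{631 \sqrt{282}}{3} \approx 45583.0$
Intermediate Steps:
$b{\left(J,p \right)} = \frac{7}{3} + 4 J$ ($b{\left(J,p \right)} = \frac{7}{3} + \frac{4 \cdot 3 J}{3} = \frac{7}{3} + \frac{12 J}{3} = \frac{7}{3} + 4 J$)
$O{\left(f \right)} = \frac{13}{3} + 4 f$ ($O{\left(f \right)} = \left(-1 + \left(\frac{7}{3} + 4 f\right)\right) + 3 = \left(\frac{4}{3} + 4 f\right) + 3 = \frac{13}{3} + 4 f$)
$Z{\left(A,K \right)} = \sqrt{\frac{25}{3} + A}$ ($Z{\left(A,K \right)} = \sqrt{A + \left(\frac{13}{3} + 4 \cdot 1\right)} = \sqrt{A + \left(\frac{13}{3} + 4\right)} = \sqrt{A + \frac{25}{3}} = \sqrt{\frac{25}{3} + A}$)
$-1365 - 631 \left(Z{\left(23,2 \right)} - 80\right) = -1365 - 631 \left(\frac{\sqrt{75 + 9 \cdot 23}}{3} - 80\right) = -1365 - 631 \left(\frac{\sqrt{75 + 207}}{3} - 80\right) = -1365 - 631 \left(\frac{\sqrt{282}}{3} - 80\right) = -1365 - 631 \left(-80 + \frac{\sqrt{282}}{3}\right) = -1365 + \left(50480 - \frac{631 \sqrt{282}}{3}\right) = 49115 - \frac{631 \sqrt{282}}{3}$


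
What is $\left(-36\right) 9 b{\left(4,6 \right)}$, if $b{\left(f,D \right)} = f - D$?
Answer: $648$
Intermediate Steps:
$\left(-36\right) 9 b{\left(4,6 \right)} = \left(-36\right) 9 \left(4 - 6\right) = - 324 \left(4 - 6\right) = \left(-324\right) \left(-2\right) = 648$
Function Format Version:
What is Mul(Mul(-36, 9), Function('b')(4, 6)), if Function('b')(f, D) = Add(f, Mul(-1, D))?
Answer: 648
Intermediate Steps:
Mul(Mul(-36, 9), Function('b')(4, 6)) = Mul(Mul(-36, 9), Add(4, Mul(-1, 6))) = Mul(-324, Add(4, -6)) = Mul(-324, -2) = 648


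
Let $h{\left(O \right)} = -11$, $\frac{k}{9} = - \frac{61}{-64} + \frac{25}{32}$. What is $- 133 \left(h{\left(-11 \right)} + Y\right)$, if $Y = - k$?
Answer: $\frac{226499}{64} \approx 3539.0$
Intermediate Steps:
$k = \frac{999}{64}$ ($k = 9 \left(- \frac{61}{-64} + \frac{25}{32}\right) = 9 \left(\left(-61\right) \left(- \frac{1}{64}\right) + 25 \cdot \frac{1}{32}\right) = 9 \left(\frac{61}{64} + \frac{25}{32}\right) = 9 \cdot \frac{111}{64} = \frac{999}{64} \approx 15.609$)
$Y = - \frac{999}{64}$ ($Y = \left(-1\right) \frac{999}{64} = - \frac{999}{64} \approx -15.609$)
$- 133 \left(h{\left(-11 \right)} + Y\right) = - 133 \left(-11 - \frac{999}{64}\right) = \left(-133\right) \left(- \frac{1703}{64}\right) = \frac{226499}{64}$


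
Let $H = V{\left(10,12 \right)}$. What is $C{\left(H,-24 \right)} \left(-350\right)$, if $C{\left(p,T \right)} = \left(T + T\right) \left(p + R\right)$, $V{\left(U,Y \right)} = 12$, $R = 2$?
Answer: $235200$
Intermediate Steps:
$H = 12$
$C{\left(p,T \right)} = 2 T \left(2 + p\right)$ ($C{\left(p,T \right)} = \left(T + T\right) \left(p + 2\right) = 2 T \left(2 + p\right)$)
$C{\left(H,-24 \right)} \left(-350\right) = 2 \left(-24\right) \left(2 + 12\right) \left(-350\right) = 2 \left(-24\right) 14 \left(-350\right) = \left(-672\right) \left(-350\right) = 235200$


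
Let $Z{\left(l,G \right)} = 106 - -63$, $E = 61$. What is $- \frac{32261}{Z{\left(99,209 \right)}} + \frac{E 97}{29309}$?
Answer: $- \frac{944537676}{4953221} \approx -190.69$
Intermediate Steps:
$Z{\left(l,G \right)} = 169$ ($Z{\left(l,G \right)} = 106 + 63 = 169$)
$- \frac{32261}{Z{\left(99,209 \right)}} + \frac{E 97}{29309} = - \frac{32261}{169} + \frac{61 \cdot 97}{29309} = \left(-32261\right) \frac{1}{169} + 5917 \cdot \frac{1}{29309} = - \frac{32261}{169} + \frac{5917}{29309} = - \frac{944537676}{4953221}$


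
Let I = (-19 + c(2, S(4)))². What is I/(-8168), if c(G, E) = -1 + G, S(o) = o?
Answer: -81/2042 ≈ -0.039667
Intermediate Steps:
I = 324 (I = (-19 + (-1 + 2))² = (-19 + 1)² = (-18)² = 324)
I/(-8168) = 324/(-8168) = 324*(-1/8168) = -81/2042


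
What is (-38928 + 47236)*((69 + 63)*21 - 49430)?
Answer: -387634664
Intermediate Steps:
(-38928 + 47236)*((69 + 63)*21 - 49430) = 8308*(132*21 - 49430) = 8308*(2772 - 49430) = 8308*(-46658) = -387634664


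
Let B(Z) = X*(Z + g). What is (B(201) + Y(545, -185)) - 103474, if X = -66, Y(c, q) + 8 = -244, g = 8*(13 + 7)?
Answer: -127552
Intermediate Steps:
g = 160 (g = 8*20 = 160)
Y(c, q) = -252 (Y(c, q) = -8 - 244 = -252)
B(Z) = -10560 - 66*Z (B(Z) = -66*(Z + 160) = -66*(160 + Z) = -10560 - 66*Z)
(B(201) + Y(545, -185)) - 103474 = ((-10560 - 66*201) - 252) - 103474 = ((-10560 - 13266) - 252) - 103474 = (-23826 - 252) - 103474 = -24078 - 103474 = -127552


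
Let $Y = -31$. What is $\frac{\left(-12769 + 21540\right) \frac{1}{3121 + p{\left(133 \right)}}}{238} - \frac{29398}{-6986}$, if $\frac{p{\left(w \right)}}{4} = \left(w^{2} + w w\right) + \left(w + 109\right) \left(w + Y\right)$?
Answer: $\frac{17375989769}{4128998454} \approx 4.2083$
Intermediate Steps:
$p{\left(w \right)} = 8 w^{2} + 4 \left(-31 + w\right) \left(109 + w\right)$ ($p{\left(w \right)} = 4 \left(\left(w^{2} + w w\right) + \left(w + 109\right) \left(w - 31\right)\right) = 4 \left(\left(w^{2} + w^{2}\right) + \left(109 + w\right) \left(-31 + w\right)\right) = 4 \left(2 w^{2} + \left(-31 + w\right) \left(109 + w\right)\right) = 8 w^{2} + 4 \left(-31 + w\right) \left(109 + w\right)$)
$\frac{\left(-12769 + 21540\right) \frac{1}{3121 + p{\left(133 \right)}}}{238} - \frac{29398}{-6986} = \frac{\left(-12769 + 21540\right) \frac{1}{3121 + \left(-13516 + 12 \cdot 133^{2} + 312 \cdot 133\right)}}{238} - \frac{29398}{-6986} = \frac{8771}{3121 + \left(-13516 + 12 \cdot 17689 + 41496\right)} \frac{1}{238} - - \frac{14699}{3493} = \frac{8771}{3121 + \left(-13516 + 212268 + 41496\right)} \frac{1}{238} + \frac{14699}{3493} = \frac{8771}{3121 + 240248} \cdot \frac{1}{238} + \frac{14699}{3493} = \frac{8771}{243369} \cdot \frac{1}{238} + \frac{14699}{3493} = 8771 \cdot \frac{1}{243369} \cdot \frac{1}{238} + \frac{14699}{3493} = \frac{1253}{34767} \cdot \frac{1}{238} + \frac{14699}{3493} = \frac{179}{1182078} + \frac{14699}{3493} = \frac{17375989769}{4128998454}$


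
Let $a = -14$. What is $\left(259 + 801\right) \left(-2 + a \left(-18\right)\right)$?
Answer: $265000$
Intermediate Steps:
$\left(259 + 801\right) \left(-2 + a \left(-18\right)\right) = \left(259 + 801\right) \left(-2 - -252\right) = 1060 \left(-2 + 252\right) = 1060 \cdot 250 = 265000$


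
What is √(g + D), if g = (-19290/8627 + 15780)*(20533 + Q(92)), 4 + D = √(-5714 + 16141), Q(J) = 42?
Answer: √(24160442837553734 + 74425129*√10427)/8627 ≈ 18017.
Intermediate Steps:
D = -4 + √10427 (D = -4 + √(-5714 + 16141) = -4 + √10427 ≈ 98.113)
g = 2800561392750/8627 (g = (-19290/8627 + 15780)*(20533 + 42) = (-19290*1/8627 + 15780)*20575 = (-19290/8627 + 15780)*20575 = (136114770/8627)*20575 = 2800561392750/8627 ≈ 3.2463e+8)
√(g + D) = √(2800561392750/8627 + (-4 + √10427)) = √(2800561358242/8627 + √10427)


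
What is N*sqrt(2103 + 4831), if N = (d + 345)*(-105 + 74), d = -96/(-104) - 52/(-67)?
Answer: -9361225*sqrt(6934)/871 ≈ -8.9497e+5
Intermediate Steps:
d = 1480/871 (d = -96*(-1/104) - 52*(-1/67) = 12/13 + 52/67 = 1480/871 ≈ 1.6992)
N = -9361225/871 (N = (1480/871 + 345)*(-105 + 74) = (301975/871)*(-31) = -9361225/871 ≈ -10748.)
N*sqrt(2103 + 4831) = -9361225*sqrt(2103 + 4831)/871 = -9361225*sqrt(6934)/871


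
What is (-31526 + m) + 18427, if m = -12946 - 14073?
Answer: -40118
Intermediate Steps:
m = -27019
(-31526 + m) + 18427 = (-31526 - 27019) + 18427 = -58545 + 18427 = -40118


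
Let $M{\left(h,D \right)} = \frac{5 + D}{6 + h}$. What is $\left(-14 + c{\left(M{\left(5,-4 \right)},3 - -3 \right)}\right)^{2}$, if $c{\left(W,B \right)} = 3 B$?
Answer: $16$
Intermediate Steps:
$M{\left(h,D \right)} = \frac{5 + D}{6 + h}$
$\left(-14 + c{\left(M{\left(5,-4 \right)},3 - -3 \right)}\right)^{2} = \left(-14 + 3 \left(3 - -3\right)\right)^{2} = \left(-14 + 3 \left(3 + 3\right)\right)^{2} = \left(-14 + 3 \cdot 6\right)^{2} = \left(-14 + 18\right)^{2} = 4^{2} = 16$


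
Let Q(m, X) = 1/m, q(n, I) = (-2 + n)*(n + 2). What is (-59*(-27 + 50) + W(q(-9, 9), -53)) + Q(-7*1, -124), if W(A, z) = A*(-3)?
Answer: -11117/7 ≈ -1588.1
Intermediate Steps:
q(n, I) = (-2 + n)*(2 + n)
W(A, z) = -3*A
(-59*(-27 + 50) + W(q(-9, 9), -53)) + Q(-7*1, -124) = (-59*(-27 + 50) - 3*(-4 + (-9)²)) + 1/(-7*1) = (-59*23 - 3*(-4 + 81)) + 1/(-7) = (-1357 - 3*77) - ⅐ = (-1357 - 231) - ⅐ = -1588 - ⅐ = -11117/7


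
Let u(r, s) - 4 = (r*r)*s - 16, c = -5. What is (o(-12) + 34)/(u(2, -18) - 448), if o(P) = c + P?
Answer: -17/532 ≈ -0.031955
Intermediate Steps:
u(r, s) = -12 + s*r² (u(r, s) = 4 + ((r*r)*s - 16) = 4 + (r²*s - 16) = 4 + (s*r² - 16) = 4 + (-16 + s*r²) = -12 + s*r²)
o(P) = -5 + P
(o(-12) + 34)/(u(2, -18) - 448) = ((-5 - 12) + 34)/((-12 - 18*2²) - 448) = (-17 + 34)/((-12 - 18*4) - 448) = 17/((-12 - 72) - 448) = 17/(-84 - 448) = 17/(-532) = 17*(-1/532) = -17/532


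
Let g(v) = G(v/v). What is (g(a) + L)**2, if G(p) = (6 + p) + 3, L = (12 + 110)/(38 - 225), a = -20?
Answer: 3055504/34969 ≈ 87.377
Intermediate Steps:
L = -122/187 (L = 122/(-187) = 122*(-1/187) = -122/187 ≈ -0.65241)
G(p) = 9 + p
g(v) = 10 (g(v) = 9 + v/v = 9 + 1 = 10)
(g(a) + L)**2 = (10 - 122/187)**2 = (1748/187)**2 = 3055504/34969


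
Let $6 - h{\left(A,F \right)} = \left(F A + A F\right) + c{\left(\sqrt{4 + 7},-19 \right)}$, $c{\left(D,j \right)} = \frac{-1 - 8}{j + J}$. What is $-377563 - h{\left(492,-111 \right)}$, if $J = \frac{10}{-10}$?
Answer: $- \frac{9735851}{20} \approx -4.8679 \cdot 10^{5}$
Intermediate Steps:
$J = -1$ ($J = 10 \left(- \frac{1}{10}\right) = -1$)
$c{\left(D,j \right)} = - \frac{9}{-1 + j}$ ($c{\left(D,j \right)} = \frac{-1 - 8}{j - 1} = - \frac{9}{-1 + j}$)
$h{\left(A,F \right)} = \frac{111}{20} - 2 A F$ ($h{\left(A,F \right)} = 6 - \left(\left(F A + A F\right) - \frac{9}{-1 - 19}\right) = 6 - \left(\left(A F + A F\right) - \frac{9}{-20}\right) = 6 - \left(2 A F - - \frac{9}{20}\right) = 6 - \left(2 A F + \frac{9}{20}\right) = 6 - \left(\frac{9}{20} + 2 A F\right) = \frac{111}{20} - 2 A F$)
$-377563 - h{\left(492,-111 \right)} = -377563 - \left(\frac{111}{20} - 984 \left(-111\right)\right) = -377563 - \left(\frac{111}{20} + 109224\right) = -377563 - \frac{2184591}{20} = - \frac{9735851}{20}$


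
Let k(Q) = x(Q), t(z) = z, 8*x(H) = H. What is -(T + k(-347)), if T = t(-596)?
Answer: 5115/8 ≈ 639.38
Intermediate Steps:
x(H) = H/8
T = -596
k(Q) = Q/8
-(T + k(-347)) = -(-596 + (⅛)*(-347)) = -(-596 - 347/8) = -1*(-5115/8) = 5115/8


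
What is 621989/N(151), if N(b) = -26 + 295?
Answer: 621989/269 ≈ 2312.2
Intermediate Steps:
N(b) = 269
621989/N(151) = 621989/269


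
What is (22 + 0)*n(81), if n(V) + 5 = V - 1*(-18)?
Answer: 2068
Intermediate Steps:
n(V) = 13 + V (n(V) = -5 + (V - 1*(-18)) = -5 + (V + 18) = -5 + (18 + V) = 13 + V)
(22 + 0)*n(81) = (22 + 0)*(13 + 81) = 22*94 = 2068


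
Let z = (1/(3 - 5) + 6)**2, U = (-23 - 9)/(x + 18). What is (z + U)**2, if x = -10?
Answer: 11025/16 ≈ 689.06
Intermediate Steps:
U = -4 (U = (-23 - 9)/(-10 + 18) = -32/8 = -32*1/8 = -4)
z = 121/4 (z = (1/(-2) + 6)**2 = (-1/2 + 6)**2 = (11/2)**2 = 121/4 ≈ 30.250)
(z + U)**2 = (121/4 - 4)**2 = (105/4)**2 = 11025/16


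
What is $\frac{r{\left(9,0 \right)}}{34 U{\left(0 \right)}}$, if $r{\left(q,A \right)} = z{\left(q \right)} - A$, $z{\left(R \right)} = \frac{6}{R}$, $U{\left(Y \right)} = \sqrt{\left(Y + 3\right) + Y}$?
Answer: $\frac{\sqrt{3}}{153} \approx 0.011321$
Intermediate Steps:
$U{\left(Y \right)} = \sqrt{3 + 2 Y}$ ($U{\left(Y \right)} = \sqrt{\left(3 + Y\right) + Y} = \sqrt{3 + 2 Y}$)
$r{\left(q,A \right)} = - A + \frac{6}{q}$ ($r{\left(q,A \right)} = \frac{6}{q} - A = - A + \frac{6}{q}$)
$\frac{r{\left(9,0 \right)}}{34 U{\left(0 \right)}} = \frac{\left(-1\right) 0 + \frac{6}{9}}{34 \sqrt{3 + 2 \cdot 0}} = \frac{0 + 6 \cdot \frac{1}{9}}{34 \sqrt{3 + 0}} = \frac{0 + \frac{2}{3}}{34 \sqrt{3}} = \frac{\sqrt{3}}{102} \cdot \frac{2}{3} = \frac{\sqrt{3}}{153}$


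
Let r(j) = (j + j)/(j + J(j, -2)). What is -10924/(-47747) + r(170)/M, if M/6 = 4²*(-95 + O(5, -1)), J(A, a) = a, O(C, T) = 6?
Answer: 559428151/2447702208 ≈ 0.22855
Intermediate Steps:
r(j) = 2*j/(-2 + j) (r(j) = (j + j)/(j - 2) = (2*j)/(-2 + j) = 2*j/(-2 + j))
M = -8544 (M = 6*(4²*(-95 + 6)) = 6*(16*(-89)) = 6*(-1424) = -8544)
-10924/(-47747) + r(170)/M = -10924/(-47747) + (2*170/(-2 + 170))/(-8544) = -10924*(-1/47747) + (2*170/168)*(-1/8544) = 10924/47747 + (2*170*(1/168))*(-1/8544) = 10924/47747 + (85/42)*(-1/8544) = 10924/47747 - 85/358848 = 559428151/2447702208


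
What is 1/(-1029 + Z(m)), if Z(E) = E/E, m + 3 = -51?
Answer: -1/1028 ≈ -0.00097276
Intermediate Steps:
m = -54 (m = -3 - 51 = -54)
Z(E) = 1
1/(-1029 + Z(m)) = 1/(-1029 + 1) = 1/(-1028) = -1/1028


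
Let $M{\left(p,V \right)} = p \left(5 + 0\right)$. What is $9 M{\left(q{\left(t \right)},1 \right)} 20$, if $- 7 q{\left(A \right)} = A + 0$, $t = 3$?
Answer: $- \frac{2700}{7} \approx -385.71$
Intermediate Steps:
$q{\left(A \right)} = - \frac{A}{7}$ ($q{\left(A \right)} = - \frac{A + 0}{7} = - \frac{A}{7}$)
$M{\left(p,V \right)} = 5 p$ ($M{\left(p,V \right)} = p 5 = 5 p$)
$9 M{\left(q{\left(t \right)},1 \right)} 20 = 9 \cdot 5 \left(\left(- \frac{1}{7}\right) 3\right) 20 = 9 \cdot 5 \left(- \frac{3}{7}\right) 20 = 9 \left(- \frac{15}{7}\right) 20 = \left(- \frac{135}{7}\right) 20 = - \frac{2700}{7}$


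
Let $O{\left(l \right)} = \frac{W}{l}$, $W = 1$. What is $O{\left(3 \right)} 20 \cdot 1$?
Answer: $\frac{20}{3} \approx 6.6667$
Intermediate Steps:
$O{\left(l \right)} = \frac{1}{l}$ ($O{\left(l \right)} = 1 \frac{1}{l} = \frac{1}{l}$)
$O{\left(3 \right)} 20 \cdot 1 = \frac{1}{3} \cdot 20 \cdot 1 = \frac{20}{3} \cdot 1 = \frac{20}{3}$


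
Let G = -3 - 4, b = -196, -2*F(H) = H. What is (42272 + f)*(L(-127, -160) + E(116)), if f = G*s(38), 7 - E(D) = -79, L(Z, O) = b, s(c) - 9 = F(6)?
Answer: -4645300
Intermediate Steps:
F(H) = -H/2
s(c) = 6 (s(c) = 9 - 1/2*6 = 9 - 3 = 6)
L(Z, O) = -196
G = -7
E(D) = 86 (E(D) = 7 - 1*(-79) = 7 + 79 = 86)
f = -42 (f = -7*6 = -42)
(42272 + f)*(L(-127, -160) + E(116)) = (42272 - 42)*(-196 + 86) = 42230*(-110) = -4645300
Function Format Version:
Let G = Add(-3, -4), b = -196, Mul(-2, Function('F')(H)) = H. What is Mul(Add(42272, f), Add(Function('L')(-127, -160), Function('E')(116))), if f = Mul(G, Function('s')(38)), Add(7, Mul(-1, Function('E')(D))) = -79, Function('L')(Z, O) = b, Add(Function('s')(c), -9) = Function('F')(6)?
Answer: -4645300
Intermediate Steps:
Function('F')(H) = Mul(Rational(-1, 2), H)
Function('s')(c) = 6 (Function('s')(c) = Add(9, Mul(Rational(-1, 2), 6)) = Add(9, -3) = 6)
Function('L')(Z, O) = -196
G = -7
Function('E')(D) = 86 (Function('E')(D) = Add(7, Mul(-1, -79)) = Add(7, 79) = 86)
f = -42 (f = Mul(-7, 6) = -42)
Mul(Add(42272, f), Add(Function('L')(-127, -160), Function('E')(116))) = Mul(Add(42272, -42), Add(-196, 86)) = Mul(42230, -110) = -4645300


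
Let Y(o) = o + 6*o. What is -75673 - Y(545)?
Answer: -79488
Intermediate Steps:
Y(o) = 7*o
-75673 - Y(545) = -75673 - 7*545 = -75673 - 1*3815 = -75673 - 3815 = -79488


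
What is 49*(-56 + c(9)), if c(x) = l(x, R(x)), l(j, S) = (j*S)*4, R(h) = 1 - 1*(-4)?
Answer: 6076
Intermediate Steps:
R(h) = 5 (R(h) = 1 + 4 = 5)
l(j, S) = 4*S*j (l(j, S) = (S*j)*4 = 4*S*j)
c(x) = 20*x (c(x) = 4*5*x = 20*x)
49*(-56 + c(9)) = 49*(-56 + 20*9) = 49*(-56 + 180) = 49*124 = 6076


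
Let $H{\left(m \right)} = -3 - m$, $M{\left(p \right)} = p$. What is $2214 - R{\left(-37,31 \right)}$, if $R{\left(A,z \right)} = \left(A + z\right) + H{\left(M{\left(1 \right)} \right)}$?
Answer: $2224$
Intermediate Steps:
$R{\left(A,z \right)} = -4 + A + z$ ($R{\left(A,z \right)} = \left(A + z\right) - 4 = -4 + A + z$)
$2214 - R{\left(-37,31 \right)} = 2214 - \left(-4 - 37 + 31\right) = 2214 - -10 = 2214 + 10 = 2224$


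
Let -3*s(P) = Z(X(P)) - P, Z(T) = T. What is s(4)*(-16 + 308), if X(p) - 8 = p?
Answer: -2336/3 ≈ -778.67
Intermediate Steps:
X(p) = 8 + p
s(P) = -8/3 (s(P) = -((8 + P) - P)/3 = -⅓*8 = -8/3)
s(4)*(-16 + 308) = -8*(-16 + 308)/3 = -8/3*292 = -2336/3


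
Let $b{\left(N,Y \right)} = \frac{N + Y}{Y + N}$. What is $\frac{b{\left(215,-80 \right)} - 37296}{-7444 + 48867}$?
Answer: $- \frac{37295}{41423} \approx -0.90034$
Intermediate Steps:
$b{\left(N,Y \right)} = 1$ ($b{\left(N,Y \right)} = \frac{N + Y}{N + Y} = 1$)
$\frac{b{\left(215,-80 \right)} - 37296}{-7444 + 48867} = \frac{1 - 37296}{-7444 + 48867} = - \frac{37295}{41423}$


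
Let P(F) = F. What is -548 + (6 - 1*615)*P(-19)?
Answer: 11023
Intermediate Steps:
-548 + (6 - 1*615)*P(-19) = -548 + (6 - 1*615)*(-19) = -548 + (6 - 615)*(-19) = -548 - 609*(-19) = -548 + 11571 = 11023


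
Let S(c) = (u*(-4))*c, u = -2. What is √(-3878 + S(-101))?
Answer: I*√4686 ≈ 68.454*I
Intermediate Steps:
S(c) = 8*c (S(c) = (-2*(-4))*c = 8*c)
√(-3878 + S(-101)) = √(-3878 + 8*(-101)) = √(-3878 - 808) = √(-4686) = I*√4686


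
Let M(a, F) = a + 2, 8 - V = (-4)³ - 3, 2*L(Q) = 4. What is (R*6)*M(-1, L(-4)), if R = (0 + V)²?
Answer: 33750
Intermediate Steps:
L(Q) = 2 (L(Q) = (½)*4 = 2)
V = 75 (V = 8 - ((-4)³ - 3) = 8 - (-64 - 3) = 8 - 1*(-67) = 8 + 67 = 75)
M(a, F) = 2 + a
R = 5625 (R = (0 + 75)² = 75² = 5625)
(R*6)*M(-1, L(-4)) = (5625*6)*(2 - 1) = 33750*1 = 33750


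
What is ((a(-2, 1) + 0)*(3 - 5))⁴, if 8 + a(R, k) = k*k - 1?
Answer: 65536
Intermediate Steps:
a(R, k) = -9 + k² (a(R, k) = -8 + (k*k - 1) = -8 + (k² - 1) = -8 + (-1 + k²) = -9 + k²)
((a(-2, 1) + 0)*(3 - 5))⁴ = (((-9 + 1²) + 0)*(3 - 5))⁴ = (((-9 + 1) + 0)*(-2))⁴ = ((-8 + 0)*(-2))⁴ = (-8*(-2))⁴ = 16⁴ = 65536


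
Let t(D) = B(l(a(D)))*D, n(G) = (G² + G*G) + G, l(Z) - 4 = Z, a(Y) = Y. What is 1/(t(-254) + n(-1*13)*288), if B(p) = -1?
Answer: 1/93854 ≈ 1.0655e-5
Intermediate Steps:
l(Z) = 4 + Z
n(G) = G + 2*G² (n(G) = (G² + G²) + G = 2*G² + G = G + 2*G²)
t(D) = -D
1/(t(-254) + n(-1*13)*288) = 1/(-1*(-254) + ((-1*13)*(1 + 2*(-1*13)))*288) = 1/(254 - 13*(1 + 2*(-13))*288) = 1/(254 - 13*(1 - 26)*288) = 1/(254 - 13*(-25)*288) = 1/(254 + 325*288) = 1/(254 + 93600) = 1/93854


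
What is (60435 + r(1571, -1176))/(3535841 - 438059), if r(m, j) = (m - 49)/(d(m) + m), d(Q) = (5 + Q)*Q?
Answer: 149725719667/7674652678194 ≈ 0.019509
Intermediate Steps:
d(Q) = Q*(5 + Q)
r(m, j) = (-49 + m)/(m + m*(5 + m)) (r(m, j) = (m - 49)/(m*(5 + m) + m) = (-49 + m)/(m + m*(5 + m)))
(60435 + r(1571, -1176))/(3535841 - 438059) = (60435 + (-49 + 1571)/(1571*(6 + 1571)))/(3535841 - 438059) = (60435 + (1/1571)*1522/1577)/3097782 = (60435 + (1/1571)*(1/1577)*1522)*(1/3097782) = (60435 + 1522/2477467)*(1/3097782) = (149725719667/2477467)*(1/3097782) = 149725719667/7674652678194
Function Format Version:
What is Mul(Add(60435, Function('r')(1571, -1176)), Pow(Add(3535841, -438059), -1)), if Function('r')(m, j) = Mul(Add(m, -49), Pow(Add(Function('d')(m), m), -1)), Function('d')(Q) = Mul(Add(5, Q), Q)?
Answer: Rational(149725719667, 7674652678194) ≈ 0.019509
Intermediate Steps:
Function('d')(Q) = Mul(Q, Add(5, Q))
Function('r')(m, j) = Mul(Pow(Add(m, Mul(m, Add(5, m))), -1), Add(-49, m)) (Function('r')(m, j) = Mul(Add(m, -49), Pow(Add(Mul(m, Add(5, m)), m), -1)) = Mul(Add(-49, m), Pow(Add(m, Mul(m, Add(5, m))), -1)) = Mul(Pow(Add(m, Mul(m, Add(5, m))), -1), Add(-49, m)))
Mul(Add(60435, Function('r')(1571, -1176)), Pow(Add(3535841, -438059), -1)) = Mul(Add(60435, Mul(Pow(1571, -1), Pow(Add(6, 1571), -1), Add(-49, 1571))), Pow(Add(3535841, -438059), -1)) = Mul(Add(60435, Mul(Rational(1, 1571), Pow(1577, -1), 1522)), Pow(3097782, -1)) = Mul(Add(60435, Mul(Rational(1, 1571), Rational(1, 1577), 1522)), Rational(1, 3097782)) = Mul(Add(60435, Rational(1522, 2477467)), Rational(1, 3097782)) = Mul(Rational(149725719667, 2477467), Rational(1, 3097782)) = Rational(149725719667, 7674652678194)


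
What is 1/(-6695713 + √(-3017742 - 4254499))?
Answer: -6695713/44832579850610 - I*√7272241/44832579850610 ≈ -1.4935e-7 - 6.0151e-11*I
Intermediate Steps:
1/(-6695713 + √(-3017742 - 4254499)) = 1/(-6695713 + √(-7272241)) = 1/(-6695713 + I*√7272241)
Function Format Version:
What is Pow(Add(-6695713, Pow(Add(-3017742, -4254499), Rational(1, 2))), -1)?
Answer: Add(Rational(-6695713, 44832579850610), Mul(Rational(-1, 44832579850610), I, Pow(7272241, Rational(1, 2)))) ≈ Add(-1.4935e-7, Mul(-6.0151e-11, I))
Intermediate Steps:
Pow(Add(-6695713, Pow(Add(-3017742, -4254499), Rational(1, 2))), -1) = Pow(Add(-6695713, Pow(-7272241, Rational(1, 2))), -1) = Pow(Add(-6695713, Mul(I, Pow(7272241, Rational(1, 2)))), -1)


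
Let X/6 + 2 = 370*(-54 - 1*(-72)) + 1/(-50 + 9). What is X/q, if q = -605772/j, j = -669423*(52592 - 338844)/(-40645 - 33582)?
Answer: 8718142545706382/51209726889 ≈ 1.7024e+5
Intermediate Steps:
j = -191623672596/74227 (j = -669423/((-74227/(-286252))) = -669423/((-74227*(-1/286252))) = -669423/74227/286252 = -669423*286252/74227 = -191623672596/74227 ≈ -2.5816e+6)
q = 3747053187/15968639383 (q = -605772/(-191623672596/74227) = -605772*(-74227/191623672596) = 3747053187/15968639383 ≈ 0.23465)
X = 1637862/41 (X = -12 + 6*(370*(-54 - 1*(-72)) + 1/(-50 + 9)) = -12 + 6*(370*(-54 + 72) + 1/(-41)) = -12 + 6*(370*18 - 1/41) = -12 + 6*(6660 - 1/41) = -12 + 6*(273059/41) = -12 + 1638354/41 = 1637862/41 ≈ 39948.)
X/q = 1637862/(41*(3747053187/15968639383)) = (1637862/41)*(15968639383/3747053187) = 8718142545706382/51209726889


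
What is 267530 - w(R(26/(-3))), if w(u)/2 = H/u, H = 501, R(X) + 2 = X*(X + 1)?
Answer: 77579191/290 ≈ 2.6751e+5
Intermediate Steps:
R(X) = -2 + X*(1 + X) (R(X) = -2 + X*(X + 1) = -2 + X*(1 + X))
w(u) = 1002/u (w(u) = 2*(501/u) = 1002/u)
267530 - w(R(26/(-3))) = 267530 - 1002/(-2 + 26/(-3) + (26/(-3))²) = 267530 - 1002/(-2 + 26*(-⅓) + (26*(-⅓))²) = 267530 - 1002/(-2 - 26/3 + (-26/3)²) = 267530 - 1002/(-2 - 26/3 + 676/9) = 267530 - 1002/580/9 = 267530 - 1002*9/580 = 267530 - 1*4509/290 = 267530 - 4509/290 = 77579191/290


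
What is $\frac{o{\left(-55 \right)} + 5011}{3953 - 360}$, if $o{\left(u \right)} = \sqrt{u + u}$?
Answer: $\frac{5011}{3593} + \frac{i \sqrt{110}}{3593} \approx 1.3947 + 0.002919 i$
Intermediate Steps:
$o{\left(u \right)} = \sqrt{2} \sqrt{u}$ ($o{\left(u \right)} = \sqrt{2 u} = \sqrt{2} \sqrt{u}$)
$\frac{o{\left(-55 \right)} + 5011}{3953 - 360} = \frac{\sqrt{2} \sqrt{-55} + 5011}{3953 - 360} = \frac{\sqrt{2} i \sqrt{55} + 5011}{3593} = \left(i \sqrt{110} + 5011\right) \frac{1}{3593} = \left(5011 + i \sqrt{110}\right) \frac{1}{3593} = \frac{5011}{3593} + \frac{i \sqrt{110}}{3593}$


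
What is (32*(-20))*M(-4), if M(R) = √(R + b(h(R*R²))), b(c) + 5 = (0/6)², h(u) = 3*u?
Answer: -1920*I ≈ -1920.0*I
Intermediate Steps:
b(c) = -5 (b(c) = -5 + (0/6)² = -5 + (0*(⅙))² = -5 + 0² = -5 + 0 = -5)
M(R) = √(-5 + R) (M(R) = √(R - 5) = √(-5 + R))
(32*(-20))*M(-4) = (32*(-20))*√(-5 - 4) = -1920*I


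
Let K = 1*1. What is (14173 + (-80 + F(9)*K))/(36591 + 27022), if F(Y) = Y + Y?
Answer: 14111/63613 ≈ 0.22183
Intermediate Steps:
F(Y) = 2*Y
K = 1
(14173 + (-80 + F(9)*K))/(36591 + 27022) = (14173 + (-80 + (2*9)*1))/(36591 + 27022) = (14173 + (-80 + 18*1))/63613 = (14173 + (-80 + 18))*(1/63613) = (14173 - 62)*(1/63613) = 14111*(1/63613) = 14111/63613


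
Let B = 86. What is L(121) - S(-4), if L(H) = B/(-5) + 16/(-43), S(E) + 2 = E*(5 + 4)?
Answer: 4392/215 ≈ 20.428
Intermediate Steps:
S(E) = -2 + 9*E (S(E) = -2 + E*(5 + 4) = -2 + E*9 = -2 + 9*E)
L(H) = -3778/215 (L(H) = 86/(-5) + 16/(-43) = 86*(-⅕) + 16*(-1/43) = -86/5 - 16/43 = -3778/215)
L(121) - S(-4) = -3778/215 - (-2 + 9*(-4)) = -3778/215 - (-2 - 36) = -3778/215 - 1*(-38) = -3778/215 + 38 = 4392/215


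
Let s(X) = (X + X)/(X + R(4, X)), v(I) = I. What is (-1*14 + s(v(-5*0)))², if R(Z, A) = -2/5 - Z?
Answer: 196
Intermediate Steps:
R(Z, A) = -⅖ - Z (R(Z, A) = -2*⅕ - Z = -⅖ - Z)
s(X) = 2*X/(-22/5 + X) (s(X) = (X + X)/(X + (-⅖ - 1*4)) = (2*X)/(X + (-⅖ - 4)) = (2*X)/(X - 22/5) = (2*X)/(-22/5 + X) = 2*X/(-22/5 + X))
(-1*14 + s(v(-5*0)))² = (-1*14 + 10*(-5*0)/(-22 + 5*(-5*0)))² = (-14 + 10*0/(-22 + 5*0))² = (-14 + 10*0/(-22 + 0))² = (-14 + 10*0/(-22))² = (-14 + 10*0*(-1/22))² = (-14 + 0)² = (-14)² = 196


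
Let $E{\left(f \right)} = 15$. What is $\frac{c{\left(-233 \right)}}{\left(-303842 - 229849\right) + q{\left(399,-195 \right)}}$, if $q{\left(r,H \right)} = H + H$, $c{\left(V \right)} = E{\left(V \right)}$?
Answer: $- \frac{5}{178027} \approx -2.8086 \cdot 10^{-5}$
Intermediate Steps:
$c{\left(V \right)} = 15$
$q{\left(r,H \right)} = 2 H$
$\frac{c{\left(-233 \right)}}{\left(-303842 - 229849\right) + q{\left(399,-195 \right)}} = \frac{15}{\left(-303842 - 229849\right) + 2 \left(-195\right)} = \frac{15}{-533691 - 390} = \frac{15}{-534081} = 15 \left(- \frac{1}{534081}\right) = - \frac{5}{178027}$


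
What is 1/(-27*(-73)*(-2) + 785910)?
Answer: 1/781968 ≈ 1.2788e-6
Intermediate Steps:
1/(-27*(-73)*(-2) + 785910) = 1/(1971*(-2) + 785910) = 1/(-3942 + 785910) = 1/781968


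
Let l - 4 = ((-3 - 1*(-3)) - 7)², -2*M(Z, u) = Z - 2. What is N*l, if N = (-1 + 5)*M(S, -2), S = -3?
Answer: 530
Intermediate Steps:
M(Z, u) = 1 - Z/2 (M(Z, u) = -(Z - 2)/2 = -(-2 + Z)/2 = 1 - Z/2)
N = 10 (N = (-1 + 5)*(1 - ½*(-3)) = 4*(1 + 3/2) = 4*(5/2) = 10)
l = 53 (l = 4 + ((-3 - 1*(-3)) - 7)² = 4 + ((-3 + 3) - 7)² = 4 + (0 - 7)² = 4 + (-7)² = 4 + 49 = 53)
N*l = 10*53 = 530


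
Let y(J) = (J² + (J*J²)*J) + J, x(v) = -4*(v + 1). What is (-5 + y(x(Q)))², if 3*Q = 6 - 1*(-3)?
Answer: 4325824441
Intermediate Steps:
Q = 3 (Q = (6 - 1*(-3))/3 = (6 + 3)/3 = (⅓)*9 = 3)
x(v) = -4 - 4*v (x(v) = -4*(1 + v) = -4 - 4*v)
y(J) = J + J² + J⁴ (y(J) = (J² + J³*J) + J = (J² + J⁴) + J = J + J² + J⁴)
(-5 + y(x(Q)))² = (-5 + (-4 - 4*3)*(1 + (-4 - 4*3) + (-4 - 4*3)³))² = (-5 + (-4 - 12)*(1 + (-4 - 12) + (-4 - 12)³))² = (-5 - 16*(1 - 16 + (-16)³))² = (-5 - 16*(1 - 16 - 4096))² = (-5 - 16*(-4111))² = (-5 + 65776)² = 65771² = 4325824441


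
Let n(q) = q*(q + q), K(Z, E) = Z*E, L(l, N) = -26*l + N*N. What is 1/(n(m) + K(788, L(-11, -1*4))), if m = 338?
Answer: 1/466464 ≈ 2.1438e-6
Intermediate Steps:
L(l, N) = N² - 26*l (L(l, N) = -26*l + N² = N² - 26*l)
K(Z, E) = E*Z
n(q) = 2*q² (n(q) = q*(2*q) = 2*q²)
1/(n(m) + K(788, L(-11, -1*4))) = 1/(2*338² + ((-1*4)² - 26*(-11))*788) = 1/(2*114244 + ((-4)² + 286)*788) = 1/(228488 + (16 + 286)*788) = 1/(228488 + 302*788) = 1/(228488 + 237976) = 1/466464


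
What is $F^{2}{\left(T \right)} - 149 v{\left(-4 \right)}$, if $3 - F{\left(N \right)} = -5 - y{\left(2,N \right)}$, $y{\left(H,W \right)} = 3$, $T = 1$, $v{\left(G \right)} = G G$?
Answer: $-2263$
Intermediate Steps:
$v{\left(G \right)} = G^{2}$
$F{\left(N \right)} = 11$ ($F{\left(N \right)} = 3 - \left(-5 - 3\right) = 3 - -8 = 3 + 8 = 11$)
$F^{2}{\left(T \right)} - 149 v{\left(-4 \right)} = 11^{2} - 149 \left(-4\right)^{2} = 121 - 2384 = -2263$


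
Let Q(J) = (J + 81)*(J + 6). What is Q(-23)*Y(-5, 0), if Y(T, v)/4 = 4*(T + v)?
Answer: 78880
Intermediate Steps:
Y(T, v) = 16*T + 16*v (Y(T, v) = 4*(4*(T + v)) = 4*(4*T + 4*v) = 16*T + 16*v)
Q(J) = (6 + J)*(81 + J) (Q(J) = (81 + J)*(6 + J) = (6 + J)*(81 + J))
Q(-23)*Y(-5, 0) = (486 + (-23)**2 + 87*(-23))*(16*(-5) + 16*0) = (486 + 529 - 2001)*(-80 + 0) = -986*(-80) = 78880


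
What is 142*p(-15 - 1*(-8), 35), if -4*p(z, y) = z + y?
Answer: -994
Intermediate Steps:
p(z, y) = -y/4 - z/4 (p(z, y) = -(z + y)/4 = -(y + z)/4 = -y/4 - z/4)
142*p(-15 - 1*(-8), 35) = 142*(-¼*35 - (-15 - 1*(-8))/4) = 142*(-35/4 - (-15 + 8)/4) = 142*(-35/4 - ¼*(-7)) = 142*(-35/4 + 7/4) = 142*(-7) = -994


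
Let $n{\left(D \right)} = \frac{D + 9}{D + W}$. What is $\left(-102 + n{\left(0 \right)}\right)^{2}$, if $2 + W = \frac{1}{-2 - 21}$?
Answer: $\frac{25010001}{2209} \approx 11322.0$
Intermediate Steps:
$W = - \frac{47}{23}$ ($W = -2 + \frac{1}{-2 - 21} = -2 + \frac{1}{-23} = -2 - \frac{1}{23} = - \frac{47}{23} \approx -2.0435$)
$n{\left(D \right)} = \frac{9 + D}{- \frac{47}{23} + D}$ ($n{\left(D \right)} = \frac{D + 9}{D - \frac{47}{23}} = \frac{9 + D}{- \frac{47}{23} + D}$)
$\left(-102 + n{\left(0 \right)}\right)^{2} = \left(-102 + \frac{23 \left(9 + 0\right)}{-47 + 23 \cdot 0}\right)^{2} = \left(-102 + 23 \frac{1}{-47 + 0} \cdot 9\right)^{2} = \left(-102 + 23 \frac{1}{-47} \cdot 9\right)^{2} = \left(-102 + 23 \left(- \frac{1}{47}\right) 9\right)^{2} = \left(-102 - \frac{207}{47}\right)^{2} = \left(- \frac{5001}{47}\right)^{2} = \frac{25010001}{2209}$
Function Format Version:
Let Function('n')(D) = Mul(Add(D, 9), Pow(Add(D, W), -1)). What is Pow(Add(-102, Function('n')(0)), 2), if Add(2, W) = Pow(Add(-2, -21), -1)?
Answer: Rational(25010001, 2209) ≈ 11322.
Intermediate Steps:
W = Rational(-47, 23) (W = Add(-2, Pow(Add(-2, -21), -1)) = Add(-2, Pow(-23, -1)) = Add(-2, Rational(-1, 23)) = Rational(-47, 23) ≈ -2.0435)
Function('n')(D) = Mul(Pow(Add(Rational(-47, 23), D), -1), Add(9, D)) (Function('n')(D) = Mul(Add(D, 9), Pow(Add(D, Rational(-47, 23)), -1)) = Mul(Add(9, D), Pow(Add(Rational(-47, 23), D), -1)) = Mul(Pow(Add(Rational(-47, 23), D), -1), Add(9, D)))
Pow(Add(-102, Function('n')(0)), 2) = Pow(Add(-102, Mul(23, Pow(Add(-47, Mul(23, 0)), -1), Add(9, 0))), 2) = Pow(Add(-102, Mul(23, Pow(Add(-47, 0), -1), 9)), 2) = Pow(Add(-102, Mul(23, Pow(-47, -1), 9)), 2) = Pow(Add(-102, Mul(23, Rational(-1, 47), 9)), 2) = Pow(Add(-102, Rational(-207, 47)), 2) = Pow(Rational(-5001, 47), 2) = Rational(25010001, 2209)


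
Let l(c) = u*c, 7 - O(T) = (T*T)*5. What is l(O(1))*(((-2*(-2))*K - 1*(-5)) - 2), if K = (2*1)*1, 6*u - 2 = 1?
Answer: 11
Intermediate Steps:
u = ½ (u = ⅓ + (⅙)*1 = ⅓ + ⅙ = ½ ≈ 0.50000)
K = 2 (K = 2*1 = 2)
O(T) = 7 - 5*T² (O(T) = 7 - T*T*5 = 7 - T²*5 = 7 - 5*T²)
l(c) = c/2
l(O(1))*(((-2*(-2))*K - 1*(-5)) - 2) = ((7 - 5*1²)/2)*((-2*(-2)*2 - 1*(-5)) - 2) = ((7 - 5*1)/2)*((4*2 + 5) - 2) = ((7 - 5)/2)*((8 + 5) - 2) = ((½)*2)*(13 - 2) = 1*11 = 11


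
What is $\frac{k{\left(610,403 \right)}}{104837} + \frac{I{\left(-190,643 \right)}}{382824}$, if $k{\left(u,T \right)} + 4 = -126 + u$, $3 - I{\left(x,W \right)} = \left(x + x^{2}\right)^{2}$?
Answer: $- \frac{3466412137171}{1029079992} \approx -3368.5$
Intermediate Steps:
$I{\left(x,W \right)} = 3 - \left(x + x^{2}\right)^{2}$
$k{\left(u,T \right)} = -130 + u$ ($k{\left(u,T \right)} = -4 + \left(-126 + u\right) = -130 + u$)
$\frac{k{\left(610,403 \right)}}{104837} + \frac{I{\left(-190,643 \right)}}{382824} = \frac{-130 + 610}{104837} + \frac{3 - \left(-190\right)^{2} \left(1 - 190\right)^{2}}{382824} = 480 \cdot \frac{1}{104837} + \left(3 - 36100 \left(-189\right)^{2}\right) \frac{1}{382824} = \frac{480}{104837} + \left(3 - 36100 \cdot 35721\right) \frac{1}{382824} = \frac{480}{104837} + \left(3 - 1289528100\right) \frac{1}{382824} = \frac{480}{104837} - \frac{33064823}{9816} = - \frac{3466412137171}{1029079992}$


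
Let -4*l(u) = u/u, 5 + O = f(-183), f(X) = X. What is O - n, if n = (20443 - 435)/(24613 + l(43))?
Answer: -18588820/98451 ≈ -188.81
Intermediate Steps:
O = -188 (O = -5 - 183 = -188)
l(u) = -¼ (l(u) = -u/(4*u) = -¼*1 = -¼)
n = 80032/98451 (n = (20443 - 435)/(24613 - ¼) = 20008/(98451/4) = 20008*(4/98451) = 80032/98451 ≈ 0.81291)
O - n = -188 - 1*80032/98451 = -188 - 80032/98451 = -18588820/98451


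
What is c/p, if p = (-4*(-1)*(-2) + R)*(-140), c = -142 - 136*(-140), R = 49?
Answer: -9449/2870 ≈ -3.2923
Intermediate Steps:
c = 18898 (c = -142 + 19040 = 18898)
p = -5740 (p = (-4*(-1)*(-2) + 49)*(-140) = (4*(-2) + 49)*(-140) = (-8 + 49)*(-140) = 41*(-140) = -5740)
c/p = 18898/(-5740) = 18898*(-1/5740) = -9449/2870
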